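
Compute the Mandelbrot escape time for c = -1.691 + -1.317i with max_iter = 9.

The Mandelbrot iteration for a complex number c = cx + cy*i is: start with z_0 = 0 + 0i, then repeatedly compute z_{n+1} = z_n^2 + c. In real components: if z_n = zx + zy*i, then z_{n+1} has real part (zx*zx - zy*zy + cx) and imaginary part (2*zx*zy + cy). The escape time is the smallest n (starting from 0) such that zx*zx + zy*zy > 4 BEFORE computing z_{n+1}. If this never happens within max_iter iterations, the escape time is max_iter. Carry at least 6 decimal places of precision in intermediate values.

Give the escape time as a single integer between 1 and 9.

Answer: 1

Derivation:
z_0 = 0 + 0i, c = -1.6910 + -1.3170i
Iter 1: z = -1.6910 + -1.3170i, |z|^2 = 4.5940
Escaped at iteration 1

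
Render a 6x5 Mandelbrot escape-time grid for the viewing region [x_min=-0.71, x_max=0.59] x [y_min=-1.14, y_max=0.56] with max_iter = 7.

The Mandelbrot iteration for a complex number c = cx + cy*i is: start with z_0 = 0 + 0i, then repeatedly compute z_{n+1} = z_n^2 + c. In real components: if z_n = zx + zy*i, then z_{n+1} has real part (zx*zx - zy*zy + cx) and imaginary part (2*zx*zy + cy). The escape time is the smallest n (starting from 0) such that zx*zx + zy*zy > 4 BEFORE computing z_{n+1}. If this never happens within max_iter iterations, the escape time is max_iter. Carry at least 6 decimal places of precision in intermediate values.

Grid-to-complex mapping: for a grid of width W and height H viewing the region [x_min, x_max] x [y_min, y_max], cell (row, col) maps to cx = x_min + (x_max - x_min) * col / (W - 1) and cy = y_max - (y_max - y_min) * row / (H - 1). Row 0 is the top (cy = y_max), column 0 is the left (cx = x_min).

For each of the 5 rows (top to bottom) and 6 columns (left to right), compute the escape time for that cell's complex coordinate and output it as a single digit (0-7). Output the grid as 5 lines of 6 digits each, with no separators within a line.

Answer: 677773
777774
777774
577763
335322

Derivation:
(row=0, col=0): c = -0.7100 + 0.5600i → escape time 6
(row=0, col=1): c = -0.4500 + 0.5600i → escape time 7
(row=0, col=2): c = -0.1900 + 0.5600i → escape time 7
(row=0, col=3): c = 0.0700 + 0.5600i → escape time 7
(row=0, col=4): c = 0.3300 + 0.5600i → escape time 7
(row=0, col=5): c = 0.5900 + 0.5600i → escape time 3
(row=1, col=0): c = -0.7100 + 0.1350i → escape time 7
(row=1, col=1): c = -0.4500 + 0.1350i → escape time 7
(row=1, col=2): c = -0.1900 + 0.1350i → escape time 7
(row=1, col=3): c = 0.0700 + 0.1350i → escape time 7
(row=1, col=4): c = 0.3300 + 0.1350i → escape time 7
(row=1, col=5): c = 0.5900 + 0.1350i → escape time 4
(row=2, col=0): c = -0.7100 + -0.2900i → escape time 7
(row=2, col=1): c = -0.4500 + -0.2900i → escape time 7
(row=2, col=2): c = -0.1900 + -0.2900i → escape time 7
(row=2, col=3): c = 0.0700 + -0.2900i → escape time 7
(row=2, col=4): c = 0.3300 + -0.2900i → escape time 7
(row=2, col=5): c = 0.5900 + -0.2900i → escape time 4
(row=3, col=0): c = -0.7100 + -0.7150i → escape time 5
(row=3, col=1): c = -0.4500 + -0.7150i → escape time 7
(row=3, col=2): c = -0.1900 + -0.7150i → escape time 7
(row=3, col=3): c = 0.0700 + -0.7150i → escape time 7
(row=3, col=4): c = 0.3300 + -0.7150i → escape time 6
(row=3, col=5): c = 0.5900 + -0.7150i → escape time 3
(row=4, col=0): c = -0.7100 + -1.1400i → escape time 3
(row=4, col=1): c = -0.4500 + -1.1400i → escape time 3
(row=4, col=2): c = -0.1900 + -1.1400i → escape time 5
(row=4, col=3): c = 0.0700 + -1.1400i → escape time 3
(row=4, col=4): c = 0.3300 + -1.1400i → escape time 2
(row=4, col=5): c = 0.5900 + -1.1400i → escape time 2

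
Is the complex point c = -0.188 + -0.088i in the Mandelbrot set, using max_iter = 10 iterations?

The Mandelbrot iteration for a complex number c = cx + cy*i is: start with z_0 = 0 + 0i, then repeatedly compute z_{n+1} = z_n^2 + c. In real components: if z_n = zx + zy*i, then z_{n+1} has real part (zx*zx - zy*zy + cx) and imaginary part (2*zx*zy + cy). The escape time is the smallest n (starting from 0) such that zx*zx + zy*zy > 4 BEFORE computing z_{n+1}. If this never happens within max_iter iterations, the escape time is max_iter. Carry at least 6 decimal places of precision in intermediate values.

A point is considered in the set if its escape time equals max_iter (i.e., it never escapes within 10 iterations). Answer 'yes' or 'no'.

z_0 = 0 + 0i, c = -0.1880 + -0.0880i
Iter 1: z = -0.1880 + -0.0880i, |z|^2 = 0.0431
Iter 2: z = -0.1604 + -0.0549i, |z|^2 = 0.0287
Iter 3: z = -0.1653 + -0.0704i, |z|^2 = 0.0323
Iter 4: z = -0.1656 + -0.0647i, |z|^2 = 0.0316
Iter 5: z = -0.1648 + -0.0666i, |z|^2 = 0.0316
Iter 6: z = -0.1653 + -0.0661i, |z|^2 = 0.0317
Iter 7: z = -0.1650 + -0.0662i, |z|^2 = 0.0316
Iter 8: z = -0.1651 + -0.0662i, |z|^2 = 0.0316
Iter 9: z = -0.1651 + -0.0661i, |z|^2 = 0.0316
Did not escape in 10 iterations → in set

Answer: yes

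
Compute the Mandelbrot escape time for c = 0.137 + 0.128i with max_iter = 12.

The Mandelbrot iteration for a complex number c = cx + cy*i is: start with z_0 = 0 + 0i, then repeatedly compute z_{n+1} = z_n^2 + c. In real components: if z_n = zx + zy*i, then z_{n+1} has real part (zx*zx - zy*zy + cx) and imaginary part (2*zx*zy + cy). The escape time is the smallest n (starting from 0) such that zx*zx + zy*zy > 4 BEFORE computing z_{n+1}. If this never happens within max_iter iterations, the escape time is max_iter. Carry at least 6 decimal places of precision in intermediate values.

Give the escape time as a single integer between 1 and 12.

Answer: 12

Derivation:
z_0 = 0 + 0i, c = 0.1370 + 0.1280i
Iter 1: z = 0.1370 + 0.1280i, |z|^2 = 0.0352
Iter 2: z = 0.1394 + 0.1631i, |z|^2 = 0.0460
Iter 3: z = 0.1298 + 0.1735i, |z|^2 = 0.0469
Iter 4: z = 0.1238 + 0.1730i, |z|^2 = 0.0453
Iter 5: z = 0.1224 + 0.1708i, |z|^2 = 0.0442
Iter 6: z = 0.1228 + 0.1698i, |z|^2 = 0.0439
Iter 7: z = 0.1232 + 0.1697i, |z|^2 = 0.0440
Iter 8: z = 0.1234 + 0.1698i, |z|^2 = 0.0441
Iter 9: z = 0.1234 + 0.1699i, |z|^2 = 0.0441
Iter 10: z = 0.1234 + 0.1699i, |z|^2 = 0.0441
Iter 11: z = 0.1233 + 0.1699i, |z|^2 = 0.0441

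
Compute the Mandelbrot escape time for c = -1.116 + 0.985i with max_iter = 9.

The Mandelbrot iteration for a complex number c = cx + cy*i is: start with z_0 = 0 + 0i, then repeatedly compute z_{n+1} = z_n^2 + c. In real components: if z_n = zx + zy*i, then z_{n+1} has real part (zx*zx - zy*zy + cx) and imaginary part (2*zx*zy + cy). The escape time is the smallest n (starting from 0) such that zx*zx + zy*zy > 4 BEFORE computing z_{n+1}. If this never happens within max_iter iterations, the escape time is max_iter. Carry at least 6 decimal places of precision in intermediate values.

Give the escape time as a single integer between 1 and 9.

Answer: 3

Derivation:
z_0 = 0 + 0i, c = -1.1160 + 0.9850i
Iter 1: z = -1.1160 + 0.9850i, |z|^2 = 2.2157
Iter 2: z = -0.8408 + -1.2135i, |z|^2 = 2.1795
Iter 3: z = -1.8817 + 3.0256i, |z|^2 = 12.6951
Escaped at iteration 3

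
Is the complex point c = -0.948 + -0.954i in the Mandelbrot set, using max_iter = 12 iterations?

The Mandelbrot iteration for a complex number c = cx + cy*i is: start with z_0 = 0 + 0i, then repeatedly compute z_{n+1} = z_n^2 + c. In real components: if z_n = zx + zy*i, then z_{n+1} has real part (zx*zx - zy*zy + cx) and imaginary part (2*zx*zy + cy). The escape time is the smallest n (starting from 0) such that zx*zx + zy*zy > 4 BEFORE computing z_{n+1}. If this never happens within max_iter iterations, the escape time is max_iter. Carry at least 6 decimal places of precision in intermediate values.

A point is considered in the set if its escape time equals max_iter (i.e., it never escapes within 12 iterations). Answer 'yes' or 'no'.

Answer: no

Derivation:
z_0 = 0 + 0i, c = -0.9480 + -0.9540i
Iter 1: z = -0.9480 + -0.9540i, |z|^2 = 1.8088
Iter 2: z = -0.9594 + 0.8548i, |z|^2 = 1.6511
Iter 3: z = -0.7582 + -2.5942i, |z|^2 = 7.3046
Escaped at iteration 3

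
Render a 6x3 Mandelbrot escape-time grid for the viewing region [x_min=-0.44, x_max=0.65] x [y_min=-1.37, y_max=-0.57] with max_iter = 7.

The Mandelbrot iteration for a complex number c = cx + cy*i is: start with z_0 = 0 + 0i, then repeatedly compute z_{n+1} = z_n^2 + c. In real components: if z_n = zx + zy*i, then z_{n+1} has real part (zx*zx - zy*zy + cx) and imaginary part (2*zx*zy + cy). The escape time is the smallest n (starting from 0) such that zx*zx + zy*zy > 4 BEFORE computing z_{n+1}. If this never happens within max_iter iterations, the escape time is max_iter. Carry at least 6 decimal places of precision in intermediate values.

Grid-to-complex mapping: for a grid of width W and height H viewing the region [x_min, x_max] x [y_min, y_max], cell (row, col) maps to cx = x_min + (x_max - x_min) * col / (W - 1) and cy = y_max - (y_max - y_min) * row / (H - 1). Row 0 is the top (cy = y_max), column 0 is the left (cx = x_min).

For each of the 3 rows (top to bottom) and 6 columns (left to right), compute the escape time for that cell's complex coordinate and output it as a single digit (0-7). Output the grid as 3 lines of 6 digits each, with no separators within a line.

(row=0, col=0): c = -0.4400 + -0.5700i → escape time 7
(row=0, col=1): c = -0.2220 + -0.5700i → escape time 7
(row=0, col=2): c = -0.0040 + -0.5700i → escape time 7
(row=0, col=3): c = 0.2140 + -0.5700i → escape time 7
(row=0, col=4): c = 0.4320 + -0.5700i → escape time 6
(row=0, col=5): c = 0.6500 + -0.5700i → escape time 3
(row=1, col=0): c = -0.4400 + -0.9700i → escape time 4
(row=1, col=1): c = -0.2220 + -0.9700i → escape time 7
(row=1, col=2): c = -0.0040 + -0.9700i → escape time 7
(row=1, col=3): c = 0.2140 + -0.9700i → escape time 4
(row=1, col=4): c = 0.4320 + -0.9700i → escape time 3
(row=1, col=5): c = 0.6500 + -0.9700i → escape time 2
(row=2, col=0): c = -0.4400 + -1.3700i → escape time 2
(row=2, col=1): c = -0.2220 + -1.3700i → escape time 2
(row=2, col=2): c = -0.0040 + -1.3700i → escape time 2
(row=2, col=3): c = 0.2140 + -1.3700i → escape time 2
(row=2, col=4): c = 0.4320 + -1.3700i → escape time 2
(row=2, col=5): c = 0.6500 + -1.3700i → escape time 2

Answer: 777763
477432
222222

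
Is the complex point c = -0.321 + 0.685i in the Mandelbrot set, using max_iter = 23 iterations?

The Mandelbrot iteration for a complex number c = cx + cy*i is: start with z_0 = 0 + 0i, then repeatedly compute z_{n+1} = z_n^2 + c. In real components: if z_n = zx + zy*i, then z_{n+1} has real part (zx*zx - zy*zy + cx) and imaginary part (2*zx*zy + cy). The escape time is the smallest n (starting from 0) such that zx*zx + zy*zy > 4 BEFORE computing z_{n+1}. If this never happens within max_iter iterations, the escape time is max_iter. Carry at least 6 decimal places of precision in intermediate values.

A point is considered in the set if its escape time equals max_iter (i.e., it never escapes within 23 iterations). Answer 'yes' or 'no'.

z_0 = 0 + 0i, c = -0.3210 + 0.6850i
Iter 1: z = -0.3210 + 0.6850i, |z|^2 = 0.5723
Iter 2: z = -0.6872 + 0.2452i, |z|^2 = 0.5324
Iter 3: z = 0.0911 + 0.3480i, |z|^2 = 0.1294
Iter 4: z = -0.4338 + 0.7484i, |z|^2 = 0.7483
Iter 5: z = -0.6929 + 0.0357i, |z|^2 = 0.4814
Iter 6: z = 0.1579 + 0.6355i, |z|^2 = 0.4288
Iter 7: z = -0.6999 + 0.8856i, |z|^2 = 1.2743
Iter 8: z = -0.6154 + -0.5548i, |z|^2 = 0.6865
Iter 9: z = -0.2500 + 1.3679i, |z|^2 = 1.9335
Iter 10: z = -2.1295 + 0.0011i, |z|^2 = 4.5349
Escaped at iteration 10

Answer: no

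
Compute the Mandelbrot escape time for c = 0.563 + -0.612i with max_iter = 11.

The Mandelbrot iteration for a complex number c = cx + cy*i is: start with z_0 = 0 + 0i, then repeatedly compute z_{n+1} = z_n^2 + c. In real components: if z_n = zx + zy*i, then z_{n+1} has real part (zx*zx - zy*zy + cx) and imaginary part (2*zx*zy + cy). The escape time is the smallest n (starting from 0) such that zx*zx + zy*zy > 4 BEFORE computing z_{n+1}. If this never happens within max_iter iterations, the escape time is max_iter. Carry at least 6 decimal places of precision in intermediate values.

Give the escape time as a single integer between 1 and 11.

Answer: 3

Derivation:
z_0 = 0 + 0i, c = 0.5630 + -0.6120i
Iter 1: z = 0.5630 + -0.6120i, |z|^2 = 0.6915
Iter 2: z = 0.5054 + -1.3011i, |z|^2 = 1.9483
Iter 3: z = -0.8744 + -1.9272i, |z|^2 = 4.4789
Escaped at iteration 3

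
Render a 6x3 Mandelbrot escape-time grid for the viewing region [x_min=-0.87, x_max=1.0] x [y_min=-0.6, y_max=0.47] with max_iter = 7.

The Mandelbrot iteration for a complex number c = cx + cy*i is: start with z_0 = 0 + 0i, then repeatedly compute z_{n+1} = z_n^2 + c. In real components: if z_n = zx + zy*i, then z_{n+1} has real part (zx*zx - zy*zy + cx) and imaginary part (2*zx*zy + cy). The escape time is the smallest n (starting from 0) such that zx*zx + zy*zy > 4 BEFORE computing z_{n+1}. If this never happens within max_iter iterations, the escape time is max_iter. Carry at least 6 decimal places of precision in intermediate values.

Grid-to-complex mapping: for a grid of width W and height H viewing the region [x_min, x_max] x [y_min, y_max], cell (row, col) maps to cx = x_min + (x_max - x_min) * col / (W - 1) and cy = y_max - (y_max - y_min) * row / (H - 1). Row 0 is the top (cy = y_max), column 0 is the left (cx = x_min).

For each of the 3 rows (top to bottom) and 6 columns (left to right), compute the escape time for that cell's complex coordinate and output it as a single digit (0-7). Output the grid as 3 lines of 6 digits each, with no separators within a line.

(row=0, col=0): c = -0.8700 + 0.4700i → escape time 6
(row=0, col=1): c = -0.4960 + 0.4700i → escape time 7
(row=0, col=2): c = -0.1220 + 0.4700i → escape time 7
(row=0, col=3): c = 0.2520 + 0.4700i → escape time 7
(row=0, col=4): c = 0.6260 + 0.4700i → escape time 3
(row=0, col=5): c = 1.0000 + 0.4700i → escape time 2
(row=1, col=0): c = -0.8700 + -0.0650i → escape time 7
(row=1, col=1): c = -0.4960 + -0.0650i → escape time 7
(row=1, col=2): c = -0.1220 + -0.0650i → escape time 7
(row=1, col=3): c = 0.2520 + -0.0650i → escape time 7
(row=1, col=4): c = 0.6260 + -0.0650i → escape time 4
(row=1, col=5): c = 1.0000 + -0.0650i → escape time 2
(row=2, col=0): c = -0.8700 + -0.6000i → escape time 5
(row=2, col=1): c = -0.4960 + -0.6000i → escape time 7
(row=2, col=2): c = -0.1220 + -0.6000i → escape time 7
(row=2, col=3): c = 0.2520 + -0.6000i → escape time 7
(row=2, col=4): c = 0.6260 + -0.6000i → escape time 3
(row=2, col=5): c = 1.0000 + -0.6000i → escape time 2

Answer: 677732
777742
577732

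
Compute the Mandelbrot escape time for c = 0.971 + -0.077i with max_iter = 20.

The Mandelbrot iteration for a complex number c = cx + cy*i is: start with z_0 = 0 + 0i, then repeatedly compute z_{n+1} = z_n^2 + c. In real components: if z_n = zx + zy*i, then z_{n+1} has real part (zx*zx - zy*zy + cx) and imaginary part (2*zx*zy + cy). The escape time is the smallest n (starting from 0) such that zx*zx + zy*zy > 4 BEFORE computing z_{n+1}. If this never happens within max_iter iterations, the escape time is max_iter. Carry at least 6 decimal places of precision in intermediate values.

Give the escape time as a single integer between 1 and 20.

z_0 = 0 + 0i, c = 0.9710 + -0.0770i
Iter 1: z = 0.9710 + -0.0770i, |z|^2 = 0.9488
Iter 2: z = 1.9079 + -0.2265i, |z|^2 = 3.6914
Iter 3: z = 4.5598 + -0.9414i, |z|^2 = 21.6781
Escaped at iteration 3

Answer: 3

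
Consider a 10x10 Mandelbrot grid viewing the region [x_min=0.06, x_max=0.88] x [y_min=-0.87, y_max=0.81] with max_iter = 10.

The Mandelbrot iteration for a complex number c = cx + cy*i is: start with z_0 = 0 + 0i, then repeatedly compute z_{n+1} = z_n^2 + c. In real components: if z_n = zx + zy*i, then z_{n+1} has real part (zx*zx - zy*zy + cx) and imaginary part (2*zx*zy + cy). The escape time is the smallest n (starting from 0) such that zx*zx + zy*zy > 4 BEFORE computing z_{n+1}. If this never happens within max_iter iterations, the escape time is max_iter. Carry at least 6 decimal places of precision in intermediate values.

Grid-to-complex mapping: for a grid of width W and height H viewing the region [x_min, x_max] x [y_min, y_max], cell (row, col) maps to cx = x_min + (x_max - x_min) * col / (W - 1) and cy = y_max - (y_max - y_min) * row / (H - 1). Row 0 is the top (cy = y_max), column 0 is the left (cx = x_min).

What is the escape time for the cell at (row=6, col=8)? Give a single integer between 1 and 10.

z_0 = 0 + 0i, c = 0.7889 + -0.3100i
Iter 1: z = 0.7889 + -0.3100i, |z|^2 = 0.7184
Iter 2: z = 1.3151 + -0.7991i, |z|^2 = 2.3682
Iter 3: z = 1.8799 + -2.4119i, |z|^2 = 9.3511
Escaped at iteration 3

Answer: 3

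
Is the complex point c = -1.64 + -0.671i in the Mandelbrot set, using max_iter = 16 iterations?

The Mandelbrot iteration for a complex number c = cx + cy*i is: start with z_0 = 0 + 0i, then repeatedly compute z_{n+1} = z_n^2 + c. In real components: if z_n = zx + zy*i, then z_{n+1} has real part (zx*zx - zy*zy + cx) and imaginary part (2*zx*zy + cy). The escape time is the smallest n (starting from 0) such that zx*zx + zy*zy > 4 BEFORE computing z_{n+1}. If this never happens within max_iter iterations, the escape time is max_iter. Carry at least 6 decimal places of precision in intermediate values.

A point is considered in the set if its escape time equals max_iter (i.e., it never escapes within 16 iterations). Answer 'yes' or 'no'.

z_0 = 0 + 0i, c = -1.6400 + -0.6710i
Iter 1: z = -1.6400 + -0.6710i, |z|^2 = 3.1398
Iter 2: z = 0.5994 + 1.5299i, |z|^2 = 2.6998
Iter 3: z = -3.6213 + 1.1629i, |z|^2 = 14.4661
Escaped at iteration 3

Answer: no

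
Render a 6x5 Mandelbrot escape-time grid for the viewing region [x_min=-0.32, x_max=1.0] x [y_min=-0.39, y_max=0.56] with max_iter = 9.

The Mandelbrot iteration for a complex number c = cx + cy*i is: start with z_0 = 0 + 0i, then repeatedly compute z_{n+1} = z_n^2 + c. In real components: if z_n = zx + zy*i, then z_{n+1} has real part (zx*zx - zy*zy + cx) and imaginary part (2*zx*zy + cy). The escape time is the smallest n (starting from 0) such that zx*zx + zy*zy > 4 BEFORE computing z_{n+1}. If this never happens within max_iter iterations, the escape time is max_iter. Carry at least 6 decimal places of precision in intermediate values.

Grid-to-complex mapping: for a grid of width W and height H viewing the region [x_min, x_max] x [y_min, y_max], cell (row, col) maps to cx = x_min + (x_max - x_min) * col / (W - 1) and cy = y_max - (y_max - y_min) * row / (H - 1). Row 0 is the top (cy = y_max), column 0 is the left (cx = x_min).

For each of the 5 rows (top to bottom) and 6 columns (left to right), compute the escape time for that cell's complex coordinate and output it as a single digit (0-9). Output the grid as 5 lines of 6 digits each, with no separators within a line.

(row=0, col=0): c = -0.3200 + 0.5600i → escape time 9
(row=0, col=1): c = -0.0560 + 0.5600i → escape time 9
(row=0, col=2): c = 0.2080 + 0.5600i → escape time 9
(row=0, col=3): c = 0.4720 + 0.5600i → escape time 5
(row=0, col=4): c = 0.7360 + 0.5600i → escape time 3
(row=0, col=5): c = 1.0000 + 0.5600i → escape time 2
(row=1, col=0): c = -0.3200 + 0.3225i → escape time 9
(row=1, col=1): c = -0.0560 + 0.3225i → escape time 9
(row=1, col=2): c = 0.2080 + 0.3225i → escape time 9
(row=1, col=3): c = 0.4720 + 0.3225i → escape time 7
(row=1, col=4): c = 0.7360 + 0.3225i → escape time 3
(row=1, col=5): c = 1.0000 + 0.3225i → escape time 2
(row=2, col=0): c = -0.3200 + 0.0850i → escape time 9
(row=2, col=1): c = -0.0560 + 0.0850i → escape time 9
(row=2, col=2): c = 0.2080 + 0.0850i → escape time 9
(row=2, col=3): c = 0.4720 + 0.0850i → escape time 5
(row=2, col=4): c = 0.7360 + 0.0850i → escape time 3
(row=2, col=5): c = 1.0000 + 0.0850i → escape time 2
(row=3, col=0): c = -0.3200 + -0.1525i → escape time 9
(row=3, col=1): c = -0.0560 + -0.1525i → escape time 9
(row=3, col=2): c = 0.2080 + -0.1525i → escape time 9
(row=3, col=3): c = 0.4720 + -0.1525i → escape time 5
(row=3, col=4): c = 0.7360 + -0.1525i → escape time 3
(row=3, col=5): c = 1.0000 + -0.1525i → escape time 2
(row=4, col=0): c = -0.3200 + -0.3900i → escape time 9
(row=4, col=1): c = -0.0560 + -0.3900i → escape time 9
(row=4, col=2): c = 0.2080 + -0.3900i → escape time 9
(row=4, col=3): c = 0.4720 + -0.3900i → escape time 7
(row=4, col=4): c = 0.7360 + -0.3900i → escape time 3
(row=4, col=5): c = 1.0000 + -0.3900i → escape time 2

Answer: 999532
999732
999532
999532
999732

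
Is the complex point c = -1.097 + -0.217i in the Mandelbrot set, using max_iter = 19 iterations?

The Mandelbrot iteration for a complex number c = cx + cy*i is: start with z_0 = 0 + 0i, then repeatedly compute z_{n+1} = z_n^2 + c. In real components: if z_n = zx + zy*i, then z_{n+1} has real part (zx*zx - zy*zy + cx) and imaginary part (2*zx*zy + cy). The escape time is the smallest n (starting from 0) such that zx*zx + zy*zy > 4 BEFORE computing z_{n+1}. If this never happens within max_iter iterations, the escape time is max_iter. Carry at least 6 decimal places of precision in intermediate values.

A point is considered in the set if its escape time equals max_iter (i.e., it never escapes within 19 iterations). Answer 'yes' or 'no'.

Answer: yes

Derivation:
z_0 = 0 + 0i, c = -1.0970 + -0.2170i
Iter 1: z = -1.0970 + -0.2170i, |z|^2 = 1.2505
Iter 2: z = 0.0593 + 0.2591i, |z|^2 = 0.0707
Iter 3: z = -1.1606 + -0.1863i, |z|^2 = 1.3817
Iter 4: z = 0.2153 + 0.2154i, |z|^2 = 0.0927
Iter 5: z = -1.0970 + -0.1243i, |z|^2 = 1.2189
Iter 6: z = 0.0910 + 0.0556i, |z|^2 = 0.0114
Iter 7: z = -1.0918 + -0.2069i, |z|^2 = 1.2349
Iter 8: z = 0.0523 + 0.2347i, |z|^2 = 0.0578
Iter 9: z = -1.1494 + -0.1925i, |z|^2 = 1.3581
Iter 10: z = 0.1870 + 0.2254i, |z|^2 = 0.0858
Iter 11: z = -1.1128 + -0.1327i, |z|^2 = 1.2560
Iter 12: z = 0.1238 + 0.0783i, |z|^2 = 0.0215
Iter 13: z = -1.0878 + -0.1976i, |z|^2 = 1.2224
Iter 14: z = 0.0473 + 0.2129i, |z|^2 = 0.0476
Iter 15: z = -1.1401 + -0.1969i, |z|^2 = 1.3386
Iter 16: z = 0.1641 + 0.2319i, |z|^2 = 0.0807
Iter 17: z = -1.1239 + -0.1409i, |z|^2 = 1.2829
Iter 18: z = 0.1462 + 0.0997i, |z|^2 = 0.0313
Did not escape in 19 iterations → in set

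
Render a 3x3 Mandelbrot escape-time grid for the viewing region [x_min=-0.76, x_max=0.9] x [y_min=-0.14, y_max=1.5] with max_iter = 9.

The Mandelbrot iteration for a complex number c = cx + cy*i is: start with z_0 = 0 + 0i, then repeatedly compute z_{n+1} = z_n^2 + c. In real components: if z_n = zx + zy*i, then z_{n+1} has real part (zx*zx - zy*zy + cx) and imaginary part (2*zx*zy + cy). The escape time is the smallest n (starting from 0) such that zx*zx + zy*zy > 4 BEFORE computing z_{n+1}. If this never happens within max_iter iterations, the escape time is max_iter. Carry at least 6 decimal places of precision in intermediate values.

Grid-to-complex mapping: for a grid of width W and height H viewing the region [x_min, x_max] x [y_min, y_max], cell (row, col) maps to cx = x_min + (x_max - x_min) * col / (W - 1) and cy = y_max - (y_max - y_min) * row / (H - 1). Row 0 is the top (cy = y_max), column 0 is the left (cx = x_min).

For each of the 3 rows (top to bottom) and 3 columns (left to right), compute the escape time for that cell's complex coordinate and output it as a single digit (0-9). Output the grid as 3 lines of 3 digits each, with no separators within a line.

Answer: 222
592
993

Derivation:
(row=0, col=0): c = -0.7600 + 1.5000i → escape time 2
(row=0, col=1): c = 0.0700 + 1.5000i → escape time 2
(row=0, col=2): c = 0.9000 + 1.5000i → escape time 2
(row=1, col=0): c = -0.7600 + 0.6800i → escape time 5
(row=1, col=1): c = 0.0700 + 0.6800i → escape time 9
(row=1, col=2): c = 0.9000 + 0.6800i → escape time 2
(row=2, col=0): c = -0.7600 + -0.1400i → escape time 9
(row=2, col=1): c = 0.0700 + -0.1400i → escape time 9
(row=2, col=2): c = 0.9000 + -0.1400i → escape time 3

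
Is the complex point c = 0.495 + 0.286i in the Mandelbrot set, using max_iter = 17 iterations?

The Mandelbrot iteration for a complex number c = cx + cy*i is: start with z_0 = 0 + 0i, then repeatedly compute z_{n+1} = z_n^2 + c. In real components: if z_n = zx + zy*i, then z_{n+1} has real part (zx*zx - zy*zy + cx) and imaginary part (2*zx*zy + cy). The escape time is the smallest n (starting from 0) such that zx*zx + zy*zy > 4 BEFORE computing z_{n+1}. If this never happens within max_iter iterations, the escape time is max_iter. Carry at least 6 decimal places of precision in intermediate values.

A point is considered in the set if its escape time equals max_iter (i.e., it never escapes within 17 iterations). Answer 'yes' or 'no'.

Answer: no

Derivation:
z_0 = 0 + 0i, c = 0.4950 + 0.2860i
Iter 1: z = 0.4950 + 0.2860i, |z|^2 = 0.3268
Iter 2: z = 0.6582 + 0.5691i, |z|^2 = 0.7572
Iter 3: z = 0.6043 + 1.0352i, |z|^2 = 1.4370
Iter 4: z = -0.2115 + 1.5373i, |z|^2 = 2.4080
Iter 5: z = -1.8235 + -0.3643i, |z|^2 = 3.4580
Iter 6: z = 3.6876 + 1.6146i, |z|^2 = 16.2053
Escaped at iteration 6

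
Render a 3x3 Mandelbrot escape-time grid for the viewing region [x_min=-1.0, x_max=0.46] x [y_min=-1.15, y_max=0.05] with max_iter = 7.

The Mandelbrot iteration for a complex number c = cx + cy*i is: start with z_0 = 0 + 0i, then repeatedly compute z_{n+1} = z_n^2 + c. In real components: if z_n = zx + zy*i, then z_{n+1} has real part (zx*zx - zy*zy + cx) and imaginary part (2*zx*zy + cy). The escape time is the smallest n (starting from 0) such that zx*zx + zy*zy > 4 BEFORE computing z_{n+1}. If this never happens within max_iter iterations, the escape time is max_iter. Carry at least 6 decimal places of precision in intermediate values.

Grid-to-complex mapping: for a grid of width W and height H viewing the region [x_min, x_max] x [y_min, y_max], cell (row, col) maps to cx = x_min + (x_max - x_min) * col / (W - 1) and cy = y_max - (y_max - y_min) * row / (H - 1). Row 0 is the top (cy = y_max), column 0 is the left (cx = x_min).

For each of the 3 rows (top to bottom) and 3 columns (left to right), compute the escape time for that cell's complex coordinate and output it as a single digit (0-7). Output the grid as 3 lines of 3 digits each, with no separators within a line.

Answer: 775
575
342

Derivation:
(row=0, col=0): c = -1.0000 + 0.0500i → escape time 7
(row=0, col=1): c = -0.2700 + 0.0500i → escape time 7
(row=0, col=2): c = 0.4600 + 0.0500i → escape time 5
(row=1, col=0): c = -1.0000 + -0.5500i → escape time 5
(row=1, col=1): c = -0.2700 + -0.5500i → escape time 7
(row=1, col=2): c = 0.4600 + -0.5500i → escape time 5
(row=2, col=0): c = -1.0000 + -1.1500i → escape time 3
(row=2, col=1): c = -0.2700 + -1.1500i → escape time 4
(row=2, col=2): c = 0.4600 + -1.1500i → escape time 2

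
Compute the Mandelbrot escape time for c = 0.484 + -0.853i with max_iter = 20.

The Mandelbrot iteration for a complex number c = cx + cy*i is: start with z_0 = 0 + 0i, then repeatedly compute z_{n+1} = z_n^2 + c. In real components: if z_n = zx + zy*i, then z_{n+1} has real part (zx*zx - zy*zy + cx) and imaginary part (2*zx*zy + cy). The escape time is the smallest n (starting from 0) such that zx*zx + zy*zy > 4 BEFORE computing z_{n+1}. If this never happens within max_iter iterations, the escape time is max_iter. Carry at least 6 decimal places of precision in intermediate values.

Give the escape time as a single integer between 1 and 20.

z_0 = 0 + 0i, c = 0.4840 + -0.8530i
Iter 1: z = 0.4840 + -0.8530i, |z|^2 = 0.9619
Iter 2: z = -0.0094 + -1.6787i, |z|^2 = 2.8181
Iter 3: z = -2.3340 + -0.8216i, |z|^2 = 6.1224
Escaped at iteration 3

Answer: 3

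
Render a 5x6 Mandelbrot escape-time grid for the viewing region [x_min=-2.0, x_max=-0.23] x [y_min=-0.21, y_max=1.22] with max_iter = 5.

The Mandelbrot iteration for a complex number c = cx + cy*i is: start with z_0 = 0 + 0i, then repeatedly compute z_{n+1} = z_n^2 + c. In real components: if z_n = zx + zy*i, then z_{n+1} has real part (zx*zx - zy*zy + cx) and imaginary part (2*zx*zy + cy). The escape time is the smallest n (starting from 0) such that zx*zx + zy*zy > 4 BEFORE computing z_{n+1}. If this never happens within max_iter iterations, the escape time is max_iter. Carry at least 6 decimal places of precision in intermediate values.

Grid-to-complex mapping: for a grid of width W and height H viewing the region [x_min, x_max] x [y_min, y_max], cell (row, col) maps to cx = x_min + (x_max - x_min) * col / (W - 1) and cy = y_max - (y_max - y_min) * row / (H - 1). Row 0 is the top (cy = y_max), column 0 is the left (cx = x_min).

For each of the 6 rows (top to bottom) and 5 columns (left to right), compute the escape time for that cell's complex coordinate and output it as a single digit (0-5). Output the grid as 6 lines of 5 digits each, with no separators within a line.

(row=0, col=0): c = -2.0000 + 1.2200i → escape time 1
(row=0, col=1): c = -1.5575 + 1.2200i → escape time 2
(row=0, col=2): c = -1.1150 + 1.2200i → escape time 2
(row=0, col=3): c = -0.6725 + 1.2200i → escape time 3
(row=0, col=4): c = -0.2300 + 1.2200i → escape time 3
(row=1, col=0): c = -2.0000 + 0.9340i → escape time 1
(row=1, col=1): c = -1.5575 + 0.9340i → escape time 3
(row=1, col=2): c = -1.1150 + 0.9340i → escape time 3
(row=1, col=3): c = -0.6725 + 0.9340i → escape time 4
(row=1, col=4): c = -0.2300 + 0.9340i → escape time 5
(row=2, col=0): c = -2.0000 + 0.6480i → escape time 1
(row=2, col=1): c = -1.5575 + 0.6480i → escape time 3
(row=2, col=2): c = -1.1150 + 0.6480i → escape time 3
(row=2, col=3): c = -0.6725 + 0.6480i → escape time 5
(row=2, col=4): c = -0.2300 + 0.6480i → escape time 5
(row=3, col=0): c = -2.0000 + 0.3620i → escape time 1
(row=3, col=1): c = -1.5575 + 0.3620i → escape time 4
(row=3, col=2): c = -1.1150 + 0.3620i → escape time 5
(row=3, col=3): c = -0.6725 + 0.3620i → escape time 5
(row=3, col=4): c = -0.2300 + 0.3620i → escape time 5
(row=4, col=0): c = -2.0000 + 0.0760i → escape time 1
(row=4, col=1): c = -1.5575 + 0.0760i → escape time 5
(row=4, col=2): c = -1.1150 + 0.0760i → escape time 5
(row=4, col=3): c = -0.6725 + 0.0760i → escape time 5
(row=4, col=4): c = -0.2300 + 0.0760i → escape time 5
(row=5, col=0): c = -2.0000 + -0.2100i → escape time 1
(row=5, col=1): c = -1.5575 + -0.2100i → escape time 5
(row=5, col=2): c = -1.1150 + -0.2100i → escape time 5
(row=5, col=3): c = -0.6725 + -0.2100i → escape time 5
(row=5, col=4): c = -0.2300 + -0.2100i → escape time 5

Answer: 12233
13345
13355
14555
15555
15555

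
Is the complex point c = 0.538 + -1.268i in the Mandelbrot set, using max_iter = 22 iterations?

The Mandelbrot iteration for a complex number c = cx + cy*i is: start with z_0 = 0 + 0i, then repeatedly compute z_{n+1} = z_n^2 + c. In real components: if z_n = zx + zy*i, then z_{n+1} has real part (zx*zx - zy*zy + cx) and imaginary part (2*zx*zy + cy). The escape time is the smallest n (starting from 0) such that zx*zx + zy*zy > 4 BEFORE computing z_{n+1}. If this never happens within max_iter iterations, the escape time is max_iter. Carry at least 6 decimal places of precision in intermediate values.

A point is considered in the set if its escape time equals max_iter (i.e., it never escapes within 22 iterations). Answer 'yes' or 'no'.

z_0 = 0 + 0i, c = 0.5380 + -1.2680i
Iter 1: z = 0.5380 + -1.2680i, |z|^2 = 1.8973
Iter 2: z = -0.7804 + -2.6324i, |z|^2 = 7.5384
Escaped at iteration 2

Answer: no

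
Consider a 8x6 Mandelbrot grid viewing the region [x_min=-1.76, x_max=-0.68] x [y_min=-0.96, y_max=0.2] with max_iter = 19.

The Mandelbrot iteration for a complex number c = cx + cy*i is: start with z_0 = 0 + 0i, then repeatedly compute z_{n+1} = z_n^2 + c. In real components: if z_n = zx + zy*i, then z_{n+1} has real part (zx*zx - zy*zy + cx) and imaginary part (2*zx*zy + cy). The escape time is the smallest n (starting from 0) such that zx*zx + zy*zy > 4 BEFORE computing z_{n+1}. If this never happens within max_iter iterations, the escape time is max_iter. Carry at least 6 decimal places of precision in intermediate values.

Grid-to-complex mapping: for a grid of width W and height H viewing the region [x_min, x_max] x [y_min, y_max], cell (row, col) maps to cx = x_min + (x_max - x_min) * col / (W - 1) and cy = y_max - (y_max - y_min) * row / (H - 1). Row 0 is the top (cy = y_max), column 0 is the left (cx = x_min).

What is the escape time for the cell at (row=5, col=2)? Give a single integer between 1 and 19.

z_0 = 0 + 0i, c = -1.4514 + -0.9600i
Iter 1: z = -1.4514 + -0.9600i, |z|^2 = 3.0282
Iter 2: z = -0.2664 + 1.8267i, |z|^2 = 3.4079
Iter 3: z = -4.7175 + -1.9332i, |z|^2 = 25.9918
Escaped at iteration 3

Answer: 3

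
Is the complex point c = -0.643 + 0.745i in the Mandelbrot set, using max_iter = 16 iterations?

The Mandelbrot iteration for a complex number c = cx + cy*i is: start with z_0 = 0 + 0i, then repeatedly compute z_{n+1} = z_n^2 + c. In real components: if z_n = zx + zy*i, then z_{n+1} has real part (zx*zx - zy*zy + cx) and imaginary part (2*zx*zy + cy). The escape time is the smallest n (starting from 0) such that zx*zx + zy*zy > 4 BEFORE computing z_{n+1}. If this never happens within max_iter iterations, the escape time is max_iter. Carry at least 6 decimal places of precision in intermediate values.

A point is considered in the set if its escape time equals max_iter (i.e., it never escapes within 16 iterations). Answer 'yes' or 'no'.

z_0 = 0 + 0i, c = -0.6430 + 0.7450i
Iter 1: z = -0.6430 + 0.7450i, |z|^2 = 0.9685
Iter 2: z = -0.7846 + -0.2131i, |z|^2 = 0.6610
Iter 3: z = -0.0728 + 1.0793i, |z|^2 = 1.1703
Iter 4: z = -1.8027 + 0.5878i, |z|^2 = 3.5951
Iter 5: z = 2.2611 + -1.3741i, |z|^2 = 7.0009
Escaped at iteration 5

Answer: no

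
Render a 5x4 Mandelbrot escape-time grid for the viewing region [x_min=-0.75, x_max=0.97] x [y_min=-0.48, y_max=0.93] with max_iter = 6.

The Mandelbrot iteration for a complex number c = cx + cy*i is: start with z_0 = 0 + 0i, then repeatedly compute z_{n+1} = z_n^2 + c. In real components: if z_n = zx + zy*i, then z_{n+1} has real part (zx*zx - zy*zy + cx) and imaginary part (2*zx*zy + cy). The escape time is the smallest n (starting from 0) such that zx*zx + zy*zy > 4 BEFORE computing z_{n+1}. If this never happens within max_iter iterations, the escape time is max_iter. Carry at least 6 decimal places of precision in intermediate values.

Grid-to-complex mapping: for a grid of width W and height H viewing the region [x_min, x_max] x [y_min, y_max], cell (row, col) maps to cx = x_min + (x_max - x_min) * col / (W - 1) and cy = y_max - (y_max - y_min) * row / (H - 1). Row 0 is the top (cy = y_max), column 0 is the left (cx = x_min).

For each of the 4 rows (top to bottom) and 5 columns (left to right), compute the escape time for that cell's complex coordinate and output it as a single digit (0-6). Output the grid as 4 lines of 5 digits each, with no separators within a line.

Answer: 45532
66642
66643
66642

Derivation:
(row=0, col=0): c = -0.7500 + 0.9300i → escape time 4
(row=0, col=1): c = -0.3200 + 0.9300i → escape time 5
(row=0, col=2): c = 0.1100 + 0.9300i → escape time 5
(row=0, col=3): c = 0.5400 + 0.9300i → escape time 3
(row=0, col=4): c = 0.9700 + 0.9300i → escape time 2
(row=1, col=0): c = -0.7500 + 0.4600i → escape time 6
(row=1, col=1): c = -0.3200 + 0.4600i → escape time 6
(row=1, col=2): c = 0.1100 + 0.4600i → escape time 6
(row=1, col=3): c = 0.5400 + 0.4600i → escape time 4
(row=1, col=4): c = 0.9700 + 0.4600i → escape time 2
(row=2, col=0): c = -0.7500 + -0.0100i → escape time 6
(row=2, col=1): c = -0.3200 + -0.0100i → escape time 6
(row=2, col=2): c = 0.1100 + -0.0100i → escape time 6
(row=2, col=3): c = 0.5400 + -0.0100i → escape time 4
(row=2, col=4): c = 0.9700 + -0.0100i → escape time 3
(row=3, col=0): c = -0.7500 + -0.4800i → escape time 6
(row=3, col=1): c = -0.3200 + -0.4800i → escape time 6
(row=3, col=2): c = 0.1100 + -0.4800i → escape time 6
(row=3, col=3): c = 0.5400 + -0.4800i → escape time 4
(row=3, col=4): c = 0.9700 + -0.4800i → escape time 2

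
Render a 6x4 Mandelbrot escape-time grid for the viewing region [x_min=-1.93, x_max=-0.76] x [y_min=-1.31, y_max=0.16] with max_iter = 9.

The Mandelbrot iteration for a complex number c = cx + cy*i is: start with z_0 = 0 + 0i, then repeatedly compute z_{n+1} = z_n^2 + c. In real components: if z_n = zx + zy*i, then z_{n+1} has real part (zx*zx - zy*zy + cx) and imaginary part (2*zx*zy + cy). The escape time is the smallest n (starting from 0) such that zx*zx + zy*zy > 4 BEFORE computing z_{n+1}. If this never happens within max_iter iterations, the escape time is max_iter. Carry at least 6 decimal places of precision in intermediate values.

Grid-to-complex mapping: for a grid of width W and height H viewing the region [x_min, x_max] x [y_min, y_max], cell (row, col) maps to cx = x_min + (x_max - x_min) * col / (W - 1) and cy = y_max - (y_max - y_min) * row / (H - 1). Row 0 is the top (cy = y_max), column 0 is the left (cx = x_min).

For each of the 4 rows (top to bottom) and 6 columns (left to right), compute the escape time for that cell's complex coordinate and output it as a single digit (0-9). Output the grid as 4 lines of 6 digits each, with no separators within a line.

(row=0, col=0): c = -1.9300 + 0.1600i → escape time 4
(row=0, col=1): c = -1.6960 + 0.1600i → escape time 4
(row=0, col=2): c = -1.4620 + 0.1600i → escape time 6
(row=0, col=3): c = -1.2280 + 0.1600i → escape time 9
(row=0, col=4): c = -0.9940 + 0.1600i → escape time 9
(row=0, col=5): c = -0.7600 + 0.1600i → escape time 9
(row=1, col=0): c = -1.9300 + -0.3300i → escape time 3
(row=1, col=1): c = -1.6960 + -0.3300i → escape time 4
(row=1, col=2): c = -1.4620 + -0.3300i → escape time 5
(row=1, col=3): c = -1.2280 + -0.3300i → escape time 9
(row=1, col=4): c = -0.9940 + -0.3300i → escape time 9
(row=1, col=5): c = -0.7600 + -0.3300i → escape time 9
(row=2, col=0): c = -1.9300 + -0.8200i → escape time 1
(row=2, col=1): c = -1.6960 + -0.8200i → escape time 2
(row=2, col=2): c = -1.4620 + -0.8200i → escape time 3
(row=2, col=3): c = -1.2280 + -0.8200i → escape time 3
(row=2, col=4): c = -0.9940 + -0.8200i → escape time 3
(row=2, col=5): c = -0.7600 + -0.8200i → escape time 4
(row=3, col=0): c = -1.9300 + -1.3100i → escape time 1
(row=3, col=1): c = -1.6960 + -1.3100i → escape time 1
(row=3, col=2): c = -1.4620 + -1.3100i → escape time 2
(row=3, col=3): c = -1.2280 + -1.3100i → escape time 2
(row=3, col=4): c = -0.9940 + -1.3100i → escape time 2
(row=3, col=5): c = -0.7600 + -1.3100i → escape time 2

Answer: 446999
345999
123334
112222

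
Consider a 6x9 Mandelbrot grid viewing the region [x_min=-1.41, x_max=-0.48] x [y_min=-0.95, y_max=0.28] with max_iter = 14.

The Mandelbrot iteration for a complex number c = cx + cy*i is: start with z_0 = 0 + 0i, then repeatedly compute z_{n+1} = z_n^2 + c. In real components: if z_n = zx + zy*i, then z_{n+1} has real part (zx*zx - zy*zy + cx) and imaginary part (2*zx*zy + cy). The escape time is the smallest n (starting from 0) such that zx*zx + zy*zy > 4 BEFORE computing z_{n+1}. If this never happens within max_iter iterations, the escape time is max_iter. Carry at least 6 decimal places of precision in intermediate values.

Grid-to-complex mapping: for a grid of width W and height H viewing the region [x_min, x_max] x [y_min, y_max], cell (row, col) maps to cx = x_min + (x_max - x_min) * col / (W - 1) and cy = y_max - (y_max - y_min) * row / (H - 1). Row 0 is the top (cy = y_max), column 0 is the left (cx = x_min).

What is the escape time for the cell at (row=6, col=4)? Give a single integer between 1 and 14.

Answer: 7

Derivation:
z_0 = 0 + 0i, c = -0.6660 + -0.6425i
Iter 1: z = -0.6660 + -0.6425i, |z|^2 = 0.8564
Iter 2: z = -0.6353 + 0.2133i, |z|^2 = 0.4490
Iter 3: z = -0.3080 + -0.9135i, |z|^2 = 0.9293
Iter 4: z = -1.4057 + -0.0799i, |z|^2 = 1.9823
Iter 5: z = 1.3035 + -0.4180i, |z|^2 = 1.8739
Iter 6: z = 0.8584 + -1.7322i, |z|^2 = 3.7376
Iter 7: z = -2.9298 + -3.6165i, |z|^2 = 21.6627
Escaped at iteration 7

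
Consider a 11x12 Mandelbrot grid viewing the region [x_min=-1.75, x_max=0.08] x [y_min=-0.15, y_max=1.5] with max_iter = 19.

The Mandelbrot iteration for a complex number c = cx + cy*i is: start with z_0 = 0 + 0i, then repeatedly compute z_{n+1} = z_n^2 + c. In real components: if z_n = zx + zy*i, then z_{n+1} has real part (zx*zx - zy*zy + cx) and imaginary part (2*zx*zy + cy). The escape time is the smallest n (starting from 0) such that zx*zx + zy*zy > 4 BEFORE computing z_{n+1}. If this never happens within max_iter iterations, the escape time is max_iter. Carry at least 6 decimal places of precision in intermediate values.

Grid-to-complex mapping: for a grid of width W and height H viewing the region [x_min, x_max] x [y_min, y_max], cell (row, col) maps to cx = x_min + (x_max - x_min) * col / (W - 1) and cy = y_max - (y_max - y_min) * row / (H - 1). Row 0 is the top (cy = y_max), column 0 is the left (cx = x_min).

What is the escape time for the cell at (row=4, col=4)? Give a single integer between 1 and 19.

Answer: 3

Derivation:
z_0 = 0 + 0i, c = -1.0180 + 0.9000i
Iter 1: z = -1.0180 + 0.9000i, |z|^2 = 1.8463
Iter 2: z = -0.7917 + -0.9324i, |z|^2 = 1.4961
Iter 3: z = -1.2606 + 2.3763i, |z|^2 = 7.2360
Escaped at iteration 3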